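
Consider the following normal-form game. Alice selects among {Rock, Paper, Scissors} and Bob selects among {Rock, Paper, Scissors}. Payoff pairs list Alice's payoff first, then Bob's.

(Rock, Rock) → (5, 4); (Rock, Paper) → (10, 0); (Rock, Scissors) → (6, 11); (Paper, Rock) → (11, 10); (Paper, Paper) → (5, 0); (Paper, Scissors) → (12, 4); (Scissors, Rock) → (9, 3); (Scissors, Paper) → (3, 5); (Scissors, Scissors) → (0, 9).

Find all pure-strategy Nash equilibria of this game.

(Paper, Rock)

Check mutual best responses: a cell is a NE iff neither player can gain by unilaterally deviating.
Alice's best responses — vs Rock: Paper (payoff 11); vs Paper: Rock (payoff 10); vs Scissors: Paper (payoff 12).
Bob's best responses — vs Rock: Scissors (payoff 11); vs Paper: Rock (payoff 10); vs Scissors: Scissors (payoff 9).
The only mutual best response is (Paper, Rock); neither player gains by switching there.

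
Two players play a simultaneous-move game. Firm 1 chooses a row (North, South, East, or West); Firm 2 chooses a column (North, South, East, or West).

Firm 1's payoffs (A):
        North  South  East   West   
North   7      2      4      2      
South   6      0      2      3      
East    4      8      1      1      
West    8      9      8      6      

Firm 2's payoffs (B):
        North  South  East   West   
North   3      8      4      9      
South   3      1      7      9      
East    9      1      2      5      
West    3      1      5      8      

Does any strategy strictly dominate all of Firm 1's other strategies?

A strategy is strictly dominant if it gives Firm 1 a strictly higher payoff than every other strategy, against every choice by the opponent.
West strictly dominates: vs North: 8 > each of {7, 6, 4}; vs South: 9 > each of {2, 0, 8}; vs East: 8 > each of {4, 2, 1}; vs West: 6 > each of {2, 3, 1}.

West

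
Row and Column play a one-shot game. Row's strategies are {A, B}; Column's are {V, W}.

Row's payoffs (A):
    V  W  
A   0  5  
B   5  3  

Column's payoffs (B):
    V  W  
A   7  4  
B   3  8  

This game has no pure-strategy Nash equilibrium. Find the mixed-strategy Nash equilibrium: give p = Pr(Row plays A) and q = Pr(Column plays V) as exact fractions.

Each player's mixing probability is pinned down by making the *other* player indifferent.
Column indifferent between V and W: p·7 + (1−p)·3 = p·4 + (1−p)·8 ⟹ 3 + 4p = 8 + (-4)p ⟹ p = 5/8.
Row indifferent between A and B: q·0 + (1−q)·5 = q·5 + (1−q)·3 ⟹ 5 + (-5)q = 3 + 2q ⟹ q = 2/7.

p = 5/8, q = 2/7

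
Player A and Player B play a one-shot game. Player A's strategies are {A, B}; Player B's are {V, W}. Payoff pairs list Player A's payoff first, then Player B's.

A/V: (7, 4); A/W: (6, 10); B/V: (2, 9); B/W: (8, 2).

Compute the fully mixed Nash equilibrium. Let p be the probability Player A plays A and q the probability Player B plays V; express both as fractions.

p = 7/13, q = 2/7

In a mixed NE each player is indifferent between their pure strategies, so the opponent's mix sets the indifference.
Player B indifferent between V and W: p·4 + (1−p)·9 = p·10 + (1−p)·2 ⟹ 9 + (-5)p = 2 + 8p ⟹ p = 7/13.
Player A indifferent between A and B: q·7 + (1−q)·6 = q·2 + (1−q)·8 ⟹ 6 + 1q = 8 + (-6)q ⟹ q = 2/7.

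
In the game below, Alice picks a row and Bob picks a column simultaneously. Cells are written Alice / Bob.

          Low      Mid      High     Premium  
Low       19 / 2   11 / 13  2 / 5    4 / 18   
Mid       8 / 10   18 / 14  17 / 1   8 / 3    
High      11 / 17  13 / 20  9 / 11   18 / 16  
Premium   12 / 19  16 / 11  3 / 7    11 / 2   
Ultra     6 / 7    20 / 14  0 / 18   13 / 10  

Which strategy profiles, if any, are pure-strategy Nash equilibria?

None

Check mutual best responses: a cell is a NE iff neither player can gain by unilaterally deviating.
Alice's best responses — vs Low: Low (payoff 19); vs Mid: Ultra (payoff 20); vs High: Mid (payoff 17); vs Premium: High (payoff 18).
Bob's best responses — vs Low: Premium (payoff 18); vs Mid: Mid (payoff 14); vs High: Mid (payoff 20); vs Premium: Low (payoff 19); vs Ultra: High (payoff 18).
No cell has both players best-responding. For instance, Alice's best reply to Mid is Ultra, but against Ultra Bob prefers High over Mid.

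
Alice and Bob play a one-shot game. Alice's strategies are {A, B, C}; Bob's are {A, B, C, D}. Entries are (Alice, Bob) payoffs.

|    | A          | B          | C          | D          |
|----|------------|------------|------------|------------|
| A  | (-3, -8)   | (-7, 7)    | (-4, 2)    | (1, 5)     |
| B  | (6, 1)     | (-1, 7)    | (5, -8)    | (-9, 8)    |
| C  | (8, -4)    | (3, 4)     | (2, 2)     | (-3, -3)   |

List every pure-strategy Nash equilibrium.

(C, B)

Check mutual best responses: a cell is a NE iff neither player can gain by unilaterally deviating.
Alice's best responses — vs A: C (payoff 8); vs B: C (payoff 3); vs C: B (payoff 5); vs D: A (payoff 1).
Bob's best responses — vs A: B (payoff 7); vs B: D (payoff 8); vs C: B (payoff 4).
The only mutual best response is (C, B); neither player gains by switching there.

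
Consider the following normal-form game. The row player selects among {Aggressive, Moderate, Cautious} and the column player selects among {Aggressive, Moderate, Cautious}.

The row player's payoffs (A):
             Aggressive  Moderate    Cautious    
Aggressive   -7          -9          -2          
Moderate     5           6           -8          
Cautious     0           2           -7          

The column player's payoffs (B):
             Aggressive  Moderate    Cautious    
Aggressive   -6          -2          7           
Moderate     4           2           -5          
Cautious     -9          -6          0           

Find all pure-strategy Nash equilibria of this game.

A profile is a Nash equilibrium when each player is best-responding to the other.
The row player's best responses — vs Aggressive: Moderate (payoff 5); vs Moderate: Moderate (payoff 6); vs Cautious: Aggressive (payoff -2).
The column player's best responses — vs Aggressive: Cautious (payoff 7); vs Moderate: Aggressive (payoff 4); vs Cautious: Cautious (payoff 0).
Mutual best responses occur at (Aggressive, Cautious) and (Moderate, Aggressive); at each, neither player gains by switching.

(Aggressive, Cautious) and (Moderate, Aggressive)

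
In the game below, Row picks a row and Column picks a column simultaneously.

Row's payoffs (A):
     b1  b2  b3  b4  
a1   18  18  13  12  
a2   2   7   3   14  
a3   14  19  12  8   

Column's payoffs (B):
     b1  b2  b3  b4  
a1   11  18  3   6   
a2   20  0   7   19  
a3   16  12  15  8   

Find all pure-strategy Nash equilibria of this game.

No pure-strategy Nash equilibrium

Find each player's best response to every opponent strategy; NE are the intersections.
Row's best responses — vs b1: a1 (payoff 18); vs b2: a3 (payoff 19); vs b3: a1 (payoff 13); vs b4: a2 (payoff 14).
Column's best responses — vs a1: b2 (payoff 18); vs a2: b1 (payoff 20); vs a3: b1 (payoff 16).
No cell has both players best-responding. For instance, Row's best reply to b2 is a3, but against a3 Column prefers b1 over b2.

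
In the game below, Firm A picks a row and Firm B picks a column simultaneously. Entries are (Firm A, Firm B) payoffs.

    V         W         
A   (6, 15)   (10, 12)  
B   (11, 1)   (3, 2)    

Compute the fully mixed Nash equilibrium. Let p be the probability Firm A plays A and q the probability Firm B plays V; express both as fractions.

Each player's mixing probability is pinned down by making the *other* player indifferent.
Firm B indifferent between V and W: p·15 + (1−p)·1 = p·12 + (1−p)·2 ⟹ 1 + 14p = 2 + 10p ⟹ p = 1/4.
Firm A indifferent between A and B: q·6 + (1−q)·10 = q·11 + (1−q)·3 ⟹ 10 + (-4)q = 3 + 8q ⟹ q = 7/12.

p = 1/4, q = 7/12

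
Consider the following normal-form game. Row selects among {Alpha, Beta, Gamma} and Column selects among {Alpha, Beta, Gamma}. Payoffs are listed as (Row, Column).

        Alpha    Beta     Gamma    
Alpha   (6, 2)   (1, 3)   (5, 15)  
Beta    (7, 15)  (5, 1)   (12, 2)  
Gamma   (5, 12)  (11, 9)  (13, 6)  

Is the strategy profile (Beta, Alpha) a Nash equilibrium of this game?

Holding Column at Alpha: Row gets 7 from Beta, versus 6 from Alpha, 5 from Gamma. No profitable deviation for Row.
Holding Row at Beta: Column gets 15 from Alpha, versus 1 from Beta, 2 from Gamma. No profitable deviation for Column either.

Yes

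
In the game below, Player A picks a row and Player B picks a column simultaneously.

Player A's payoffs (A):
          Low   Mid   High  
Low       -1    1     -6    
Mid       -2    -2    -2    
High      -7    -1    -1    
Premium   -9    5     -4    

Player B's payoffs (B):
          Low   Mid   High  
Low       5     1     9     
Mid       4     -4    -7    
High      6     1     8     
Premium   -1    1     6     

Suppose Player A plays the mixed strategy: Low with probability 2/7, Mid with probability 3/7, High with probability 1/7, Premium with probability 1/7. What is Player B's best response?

Player B's best reply maximizes expected payoff against the mix.
Low: (2/7)·5 + (3/7)·4 + (1/7)·6 + (1/7)·(-1) = 27/7
Mid: (2/7)·1 + (3/7)·(-4) + (1/7)·1 + (1/7)·1 = -8/7
High: (2/7)·9 + (3/7)·(-7) + (1/7)·8 + (1/7)·6 = 11/7
Highest expected payoff is 27/7, from Low.

Low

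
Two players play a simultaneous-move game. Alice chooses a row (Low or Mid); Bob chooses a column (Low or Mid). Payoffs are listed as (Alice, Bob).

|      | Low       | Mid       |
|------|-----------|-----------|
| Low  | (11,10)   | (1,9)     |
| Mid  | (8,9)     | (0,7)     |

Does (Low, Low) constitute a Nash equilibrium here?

Yes

Holding Bob at Low: Alice gets 11 from Low, versus 8 from Mid. No profitable deviation for Alice.
Holding Alice at Low: Bob gets 10 from Low, versus 9 from Mid. No profitable deviation for Bob either.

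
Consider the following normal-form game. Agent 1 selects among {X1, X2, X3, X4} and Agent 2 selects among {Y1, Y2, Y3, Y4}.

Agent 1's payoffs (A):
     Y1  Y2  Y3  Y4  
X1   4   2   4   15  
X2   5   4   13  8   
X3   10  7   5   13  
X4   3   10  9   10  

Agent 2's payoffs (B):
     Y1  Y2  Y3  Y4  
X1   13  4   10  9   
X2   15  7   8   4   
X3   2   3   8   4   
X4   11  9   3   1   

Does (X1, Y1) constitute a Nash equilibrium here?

No

Holding Agent 2 at Y1: Agent 1 gets 4 from X1 but could get 10 by switching to X3. Agent 1 has a profitable deviation.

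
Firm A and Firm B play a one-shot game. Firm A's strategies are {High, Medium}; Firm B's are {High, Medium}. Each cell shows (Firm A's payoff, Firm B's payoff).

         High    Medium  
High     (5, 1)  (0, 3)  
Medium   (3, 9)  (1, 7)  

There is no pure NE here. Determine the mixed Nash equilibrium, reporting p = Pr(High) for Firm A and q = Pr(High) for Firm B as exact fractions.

Each player's mixing probability is pinned down by making the *other* player indifferent.
Firm B indifferent between High and Medium: p·1 + (1−p)·9 = p·3 + (1−p)·7 ⟹ 9 + (-8)p = 7 + (-4)p ⟹ p = 1/2.
Firm A indifferent between High and Medium: q·5 + (1−q)·0 = q·3 + (1−q)·1 ⟹ 0 + 5q = 1 + 2q ⟹ q = 1/3.

p = 1/2, q = 1/3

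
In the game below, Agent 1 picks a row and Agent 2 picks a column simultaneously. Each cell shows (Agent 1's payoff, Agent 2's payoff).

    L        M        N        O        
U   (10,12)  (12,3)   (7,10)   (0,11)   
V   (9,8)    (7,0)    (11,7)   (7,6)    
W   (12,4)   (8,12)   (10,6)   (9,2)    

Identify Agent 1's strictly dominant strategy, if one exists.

No strictly dominant strategy

Check whether one of Agent 1's strategies beats all alternatives regardless of what the opponent does.
U is not dominant: against L, W gives 12 > 10.
V is not dominant: against L, U gives 10 > 9.
W is not dominant: against M, U gives 12 > 8.
No single strategy is best against every opponent action.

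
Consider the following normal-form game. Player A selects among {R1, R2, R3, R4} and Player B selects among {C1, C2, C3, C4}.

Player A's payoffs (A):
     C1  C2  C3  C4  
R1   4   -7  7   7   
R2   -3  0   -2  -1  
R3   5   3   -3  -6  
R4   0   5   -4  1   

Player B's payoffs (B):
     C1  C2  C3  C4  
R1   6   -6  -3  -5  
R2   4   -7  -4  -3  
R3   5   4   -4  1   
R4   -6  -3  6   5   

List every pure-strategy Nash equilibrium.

Find each player's best response to every opponent strategy; NE are the intersections.
Player A's best responses — vs C1: R3 (payoff 5); vs C2: R4 (payoff 5); vs C3: R1 (payoff 7); vs C4: R1 (payoff 7).
Player B's best responses — vs R1: C1 (payoff 6); vs R2: C1 (payoff 4); vs R3: C1 (payoff 5); vs R4: C3 (payoff 6).
The only mutual best response is (R3, C1); neither player gains by switching there.

(R3, C1)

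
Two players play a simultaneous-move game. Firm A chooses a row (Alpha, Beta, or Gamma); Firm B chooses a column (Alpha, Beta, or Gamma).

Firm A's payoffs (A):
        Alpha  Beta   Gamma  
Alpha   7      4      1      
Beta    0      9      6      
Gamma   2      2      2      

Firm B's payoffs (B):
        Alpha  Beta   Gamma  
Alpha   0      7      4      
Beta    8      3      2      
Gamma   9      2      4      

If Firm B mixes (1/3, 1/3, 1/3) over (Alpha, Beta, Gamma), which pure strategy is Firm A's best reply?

Firm A's best reply maximizes expected payoff against the mix.
Alpha: (1/3)·7 + (1/3)·4 + (1/3)·1 = 4
Beta: (1/3)·0 + (1/3)·9 + (1/3)·6 = 5
Gamma: (1/3)·2 + (1/3)·2 + (1/3)·2 = 2
Highest expected payoff is 5, from Beta.

Beta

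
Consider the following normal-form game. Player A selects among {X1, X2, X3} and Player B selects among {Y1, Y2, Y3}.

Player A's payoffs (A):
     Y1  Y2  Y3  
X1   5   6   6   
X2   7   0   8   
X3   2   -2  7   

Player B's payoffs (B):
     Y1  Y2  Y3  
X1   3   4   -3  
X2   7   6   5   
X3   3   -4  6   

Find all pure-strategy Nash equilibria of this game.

Find each player's best response to every opponent strategy; NE are the intersections.
Player A's best responses — vs Y1: X2 (payoff 7); vs Y2: X1 (payoff 6); vs Y3: X2 (payoff 8).
Player B's best responses — vs X1: Y2 (payoff 4); vs X2: Y1 (payoff 7); vs X3: Y3 (payoff 6).
Mutual best responses occur at (X1, Y2) and (X2, Y1); at each, neither player gains by switching.

(X1, Y2) and (X2, Y1)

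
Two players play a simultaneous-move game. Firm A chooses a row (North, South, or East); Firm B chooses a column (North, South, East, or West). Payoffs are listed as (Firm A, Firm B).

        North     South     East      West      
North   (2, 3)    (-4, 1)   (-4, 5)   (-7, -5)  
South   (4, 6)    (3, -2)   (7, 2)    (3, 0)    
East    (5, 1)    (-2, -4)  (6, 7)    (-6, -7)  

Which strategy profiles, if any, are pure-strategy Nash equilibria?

Check mutual best responses: a cell is a NE iff neither player can gain by unilaterally deviating.
Firm A's best responses — vs North: East (payoff 5); vs South: South (payoff 3); vs East: South (payoff 7); vs West: South (payoff 3).
Firm B's best responses — vs North: East (payoff 5); vs South: North (payoff 6); vs East: East (payoff 7).
No cell has both players best-responding. For instance, Firm A's best reply to West is South, but against South Firm B prefers North over West.

There is no pure-strategy Nash equilibrium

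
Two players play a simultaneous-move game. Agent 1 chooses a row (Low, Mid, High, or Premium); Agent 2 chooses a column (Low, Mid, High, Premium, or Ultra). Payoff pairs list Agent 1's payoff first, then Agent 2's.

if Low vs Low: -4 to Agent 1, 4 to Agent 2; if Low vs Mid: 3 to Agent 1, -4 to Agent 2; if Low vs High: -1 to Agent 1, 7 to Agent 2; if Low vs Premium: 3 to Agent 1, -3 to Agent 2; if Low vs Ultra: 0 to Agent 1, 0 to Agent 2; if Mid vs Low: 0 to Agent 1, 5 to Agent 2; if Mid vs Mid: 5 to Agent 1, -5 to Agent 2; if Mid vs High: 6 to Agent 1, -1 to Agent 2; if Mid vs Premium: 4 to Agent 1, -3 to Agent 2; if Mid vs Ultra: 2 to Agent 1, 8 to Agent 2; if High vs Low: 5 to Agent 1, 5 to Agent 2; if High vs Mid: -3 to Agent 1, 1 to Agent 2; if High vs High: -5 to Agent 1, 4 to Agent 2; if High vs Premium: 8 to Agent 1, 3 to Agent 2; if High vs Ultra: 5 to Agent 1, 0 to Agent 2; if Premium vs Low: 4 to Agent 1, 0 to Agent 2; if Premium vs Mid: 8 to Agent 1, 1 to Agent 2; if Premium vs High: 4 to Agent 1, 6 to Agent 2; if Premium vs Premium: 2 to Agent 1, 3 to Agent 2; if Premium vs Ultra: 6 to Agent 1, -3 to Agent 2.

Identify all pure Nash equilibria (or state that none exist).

Check mutual best responses: a cell is a NE iff neither player can gain by unilaterally deviating.
Agent 1's best responses — vs Low: High (payoff 5); vs Mid: Premium (payoff 8); vs High: Mid (payoff 6); vs Premium: High (payoff 8); vs Ultra: Premium (payoff 6).
Agent 2's best responses — vs Low: High (payoff 7); vs Mid: Ultra (payoff 8); vs High: Low (payoff 5); vs Premium: High (payoff 6).
The only mutual best response is (High, Low); neither player gains by switching there.

(High, Low)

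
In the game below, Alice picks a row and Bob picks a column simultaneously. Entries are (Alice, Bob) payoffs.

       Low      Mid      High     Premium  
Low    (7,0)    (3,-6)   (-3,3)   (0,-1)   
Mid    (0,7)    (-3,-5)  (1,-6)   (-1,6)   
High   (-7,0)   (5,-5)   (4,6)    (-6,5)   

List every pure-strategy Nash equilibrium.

A profile is a Nash equilibrium when each player is best-responding to the other.
Alice's best responses — vs Low: Low (payoff 7); vs Mid: High (payoff 5); vs High: High (payoff 4); vs Premium: Low (payoff 0).
Bob's best responses — vs Low: High (payoff 3); vs Mid: Low (payoff 7); vs High: High (payoff 6).
The only mutual best response is (High, High); neither player gains by switching there.

(High, High)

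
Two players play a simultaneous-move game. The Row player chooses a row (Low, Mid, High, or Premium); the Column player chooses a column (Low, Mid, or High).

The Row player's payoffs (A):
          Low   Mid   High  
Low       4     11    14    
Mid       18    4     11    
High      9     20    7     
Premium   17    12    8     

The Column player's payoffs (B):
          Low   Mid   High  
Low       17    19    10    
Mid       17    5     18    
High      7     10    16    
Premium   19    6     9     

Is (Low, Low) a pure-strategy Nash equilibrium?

No

Holding the Column player at Low: the Row player gets 4 from Low but could get 18 by switching to Mid. The Row player has a profitable deviation.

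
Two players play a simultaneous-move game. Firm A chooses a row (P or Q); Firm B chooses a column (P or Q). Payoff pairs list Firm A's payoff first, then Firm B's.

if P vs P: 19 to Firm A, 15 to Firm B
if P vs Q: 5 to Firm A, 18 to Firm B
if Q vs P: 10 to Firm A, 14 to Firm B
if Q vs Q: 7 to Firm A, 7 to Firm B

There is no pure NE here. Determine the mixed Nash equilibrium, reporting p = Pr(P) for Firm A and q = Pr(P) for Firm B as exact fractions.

p = 7/10, q = 2/11

In a mixed NE each player is indifferent between their pure strategies, so the opponent's mix sets the indifference.
Firm B indifferent between P and Q: p·15 + (1−p)·14 = p·18 + (1−p)·7 ⟹ 14 + 1p = 7 + 11p ⟹ p = 7/10.
Firm A indifferent between P and Q: q·19 + (1−q)·5 = q·10 + (1−q)·7 ⟹ 5 + 14q = 7 + 3q ⟹ q = 2/11.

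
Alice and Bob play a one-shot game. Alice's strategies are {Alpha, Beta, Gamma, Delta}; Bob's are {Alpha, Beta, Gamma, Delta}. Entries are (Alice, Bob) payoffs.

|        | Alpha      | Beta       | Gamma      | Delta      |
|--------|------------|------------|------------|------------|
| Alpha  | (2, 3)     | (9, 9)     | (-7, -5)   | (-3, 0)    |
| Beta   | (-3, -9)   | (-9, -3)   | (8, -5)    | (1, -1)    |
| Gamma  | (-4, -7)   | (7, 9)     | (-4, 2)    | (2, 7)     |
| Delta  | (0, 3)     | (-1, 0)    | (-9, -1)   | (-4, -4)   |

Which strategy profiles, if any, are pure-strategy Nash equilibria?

(Alpha, Beta)

A profile is a Nash equilibrium when each player is best-responding to the other.
Alice's best responses — vs Alpha: Alpha (payoff 2); vs Beta: Alpha (payoff 9); vs Gamma: Beta (payoff 8); vs Delta: Gamma (payoff 2).
Bob's best responses — vs Alpha: Beta (payoff 9); vs Beta: Delta (payoff -1); vs Gamma: Beta (payoff 9); vs Delta: Alpha (payoff 3).
The only mutual best response is (Alpha, Beta); neither player gains by switching there.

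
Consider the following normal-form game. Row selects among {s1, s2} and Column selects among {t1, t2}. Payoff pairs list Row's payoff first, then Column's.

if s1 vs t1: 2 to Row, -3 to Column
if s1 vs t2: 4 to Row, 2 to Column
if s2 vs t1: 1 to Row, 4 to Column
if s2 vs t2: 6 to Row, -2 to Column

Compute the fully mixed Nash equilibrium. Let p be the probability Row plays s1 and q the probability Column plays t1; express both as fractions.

p = 6/11, q = 2/3

In a mixed NE each player is indifferent between their pure strategies, so the opponent's mix sets the indifference.
Column indifferent between t1 and t2: p·(-3) + (1−p)·4 = p·2 + (1−p)·(-2) ⟹ 4 + (-7)p = (-2) + 4p ⟹ p = 6/11.
Row indifferent between s1 and s2: q·2 + (1−q)·4 = q·1 + (1−q)·6 ⟹ 4 + (-2)q = 6 + (-5)q ⟹ q = 2/3.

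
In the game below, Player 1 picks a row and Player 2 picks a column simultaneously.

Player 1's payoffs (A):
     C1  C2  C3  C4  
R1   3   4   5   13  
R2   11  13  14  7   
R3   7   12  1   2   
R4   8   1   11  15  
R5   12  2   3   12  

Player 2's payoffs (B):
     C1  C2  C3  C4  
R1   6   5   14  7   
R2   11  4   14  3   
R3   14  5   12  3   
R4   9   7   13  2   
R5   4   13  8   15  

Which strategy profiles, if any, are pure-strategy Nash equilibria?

A profile is a Nash equilibrium when each player is best-responding to the other.
Player 1's best responses — vs C1: R5 (payoff 12); vs C2: R2 (payoff 13); vs C3: R2 (payoff 14); vs C4: R4 (payoff 15).
Player 2's best responses — vs R1: C3 (payoff 14); vs R2: C3 (payoff 14); vs R3: C1 (payoff 14); vs R4: C3 (payoff 13); vs R5: C4 (payoff 15).
The only mutual best response is (R2, C3); neither player gains by switching there.

(R2, C3)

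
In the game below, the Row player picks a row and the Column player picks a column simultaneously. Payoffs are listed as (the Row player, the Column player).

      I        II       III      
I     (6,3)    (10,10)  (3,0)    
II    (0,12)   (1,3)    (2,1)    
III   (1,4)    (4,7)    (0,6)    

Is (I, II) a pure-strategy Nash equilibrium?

Yes

Holding the Column player at II: the Row player gets 10 from I, versus 1 from II, 4 from III. No profitable deviation for the Row player.
Holding the Row player at I: the Column player gets 10 from II, versus 3 from I, 0 from III. No profitable deviation for the Column player either.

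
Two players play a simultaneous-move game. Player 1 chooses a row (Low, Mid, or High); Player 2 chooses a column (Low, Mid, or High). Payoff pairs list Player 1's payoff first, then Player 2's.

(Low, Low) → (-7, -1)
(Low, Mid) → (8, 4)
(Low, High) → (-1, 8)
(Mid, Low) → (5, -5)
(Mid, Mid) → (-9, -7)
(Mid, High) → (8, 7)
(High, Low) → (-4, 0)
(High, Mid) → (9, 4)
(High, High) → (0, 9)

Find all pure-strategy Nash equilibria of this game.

(Mid, High)

A profile is a Nash equilibrium when each player is best-responding to the other.
Player 1's best responses — vs Low: Mid (payoff 5); vs Mid: High (payoff 9); vs High: Mid (payoff 8).
Player 2's best responses — vs Low: High (payoff 8); vs Mid: High (payoff 7); vs High: High (payoff 9).
The only mutual best response is (Mid, High); neither player gains by switching there.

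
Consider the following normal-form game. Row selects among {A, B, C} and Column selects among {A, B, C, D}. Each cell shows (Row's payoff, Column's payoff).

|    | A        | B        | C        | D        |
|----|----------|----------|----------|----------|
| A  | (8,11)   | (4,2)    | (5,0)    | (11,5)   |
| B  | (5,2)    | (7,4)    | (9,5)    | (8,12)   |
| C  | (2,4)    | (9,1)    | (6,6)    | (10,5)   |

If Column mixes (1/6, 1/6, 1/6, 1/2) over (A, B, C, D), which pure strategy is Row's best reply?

Row's best reply maximizes expected payoff against the mix.
A: (1/6)·8 + (1/6)·4 + (1/6)·5 + (1/2)·11 = 25/3
B: (1/6)·5 + (1/6)·7 + (1/6)·9 + (1/2)·8 = 15/2
C: (1/6)·2 + (1/6)·9 + (1/6)·6 + (1/2)·10 = 47/6
Highest expected payoff is 25/3, from A.

A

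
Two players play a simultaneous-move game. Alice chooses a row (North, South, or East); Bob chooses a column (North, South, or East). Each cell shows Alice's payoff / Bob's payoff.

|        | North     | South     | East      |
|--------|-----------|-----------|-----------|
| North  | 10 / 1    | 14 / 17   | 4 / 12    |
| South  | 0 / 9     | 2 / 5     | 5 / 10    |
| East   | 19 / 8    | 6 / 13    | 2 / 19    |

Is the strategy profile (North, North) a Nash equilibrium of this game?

No

Holding Bob at North: Alice gets 10 from North but could get 19 by switching to East. Alice has a profitable deviation.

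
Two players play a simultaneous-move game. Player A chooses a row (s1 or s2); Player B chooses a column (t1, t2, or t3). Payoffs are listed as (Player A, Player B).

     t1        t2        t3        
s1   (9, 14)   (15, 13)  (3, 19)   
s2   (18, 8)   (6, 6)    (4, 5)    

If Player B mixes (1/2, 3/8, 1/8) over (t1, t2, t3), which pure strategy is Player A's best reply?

s2

Compute Player A's expected payoff from each pure strategy against the given mix.
s1: (1/2)·9 + (3/8)·15 + (1/8)·3 = 21/2
s2: (1/2)·18 + (3/8)·6 + (1/8)·4 = 47/4
Highest expected payoff is 47/4, from s2.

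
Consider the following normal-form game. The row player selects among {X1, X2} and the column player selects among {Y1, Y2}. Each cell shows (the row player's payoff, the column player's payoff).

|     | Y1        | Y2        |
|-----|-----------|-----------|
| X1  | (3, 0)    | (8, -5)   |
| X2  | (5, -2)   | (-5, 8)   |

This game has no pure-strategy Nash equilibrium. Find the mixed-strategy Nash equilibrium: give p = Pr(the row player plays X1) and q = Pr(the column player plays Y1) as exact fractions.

Each player's mixing probability is pinned down by making the *other* player indifferent.
The column player indifferent between Y1 and Y2: p·0 + (1−p)·(-2) = p·(-5) + (1−p)·8 ⟹ (-2) + 2p = 8 + (-13)p ⟹ p = 2/3.
The row player indifferent between X1 and X2: q·3 + (1−q)·8 = q·5 + (1−q)·(-5) ⟹ 8 + (-5)q = (-5) + 10q ⟹ q = 13/15.

p = 2/3, q = 13/15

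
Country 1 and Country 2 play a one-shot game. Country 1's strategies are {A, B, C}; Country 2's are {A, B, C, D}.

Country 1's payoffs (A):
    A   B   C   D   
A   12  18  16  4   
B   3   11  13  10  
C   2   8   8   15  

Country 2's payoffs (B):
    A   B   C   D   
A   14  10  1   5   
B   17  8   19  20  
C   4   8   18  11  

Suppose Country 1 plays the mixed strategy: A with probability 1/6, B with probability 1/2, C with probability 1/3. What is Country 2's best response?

Compute Country 2's expected payoff from each pure strategy against the given mix.
A: (1/6)·14 + (1/2)·17 + (1/3)·4 = 73/6
B: (1/6)·10 + (1/2)·8 + (1/3)·8 = 25/3
C: (1/6)·1 + (1/2)·19 + (1/3)·18 = 47/3
D: (1/6)·5 + (1/2)·20 + (1/3)·11 = 29/2
Highest expected payoff is 47/3, from C.

C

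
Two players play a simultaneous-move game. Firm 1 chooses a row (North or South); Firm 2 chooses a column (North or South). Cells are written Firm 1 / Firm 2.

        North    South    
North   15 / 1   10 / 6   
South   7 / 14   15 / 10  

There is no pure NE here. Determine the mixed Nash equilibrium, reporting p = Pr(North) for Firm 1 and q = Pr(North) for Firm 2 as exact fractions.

In a mixed NE each player is indifferent between their pure strategies, so the opponent's mix sets the indifference.
Firm 2 indifferent between North and South: p·1 + (1−p)·14 = p·6 + (1−p)·10 ⟹ 14 + (-13)p = 10 + (-4)p ⟹ p = 4/9.
Firm 1 indifferent between North and South: q·15 + (1−q)·10 = q·7 + (1−q)·15 ⟹ 10 + 5q = 15 + (-8)q ⟹ q = 5/13.

p = 4/9, q = 5/13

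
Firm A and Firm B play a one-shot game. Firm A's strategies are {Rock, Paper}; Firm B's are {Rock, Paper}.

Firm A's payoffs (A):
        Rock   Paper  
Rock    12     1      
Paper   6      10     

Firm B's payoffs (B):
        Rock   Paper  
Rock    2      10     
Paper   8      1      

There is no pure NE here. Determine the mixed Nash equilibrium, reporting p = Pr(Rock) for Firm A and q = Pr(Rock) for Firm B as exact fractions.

p = 7/15, q = 3/5

Each player's mixing probability is pinned down by making the *other* player indifferent.
Firm B indifferent between Rock and Paper: p·2 + (1−p)·8 = p·10 + (1−p)·1 ⟹ 8 + (-6)p = 1 + 9p ⟹ p = 7/15.
Firm A indifferent between Rock and Paper: q·12 + (1−q)·1 = q·6 + (1−q)·10 ⟹ 1 + 11q = 10 + (-4)q ⟹ q = 3/5.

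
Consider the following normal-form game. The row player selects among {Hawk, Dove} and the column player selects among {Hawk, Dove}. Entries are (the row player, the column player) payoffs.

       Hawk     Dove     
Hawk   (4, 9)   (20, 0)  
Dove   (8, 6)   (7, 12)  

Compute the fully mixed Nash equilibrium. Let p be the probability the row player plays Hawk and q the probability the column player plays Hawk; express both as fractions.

In a mixed NE each player is indifferent between their pure strategies, so the opponent's mix sets the indifference.
The column player indifferent between Hawk and Dove: p·9 + (1−p)·6 = p·0 + (1−p)·12 ⟹ 6 + 3p = 12 + (-12)p ⟹ p = 2/5.
The row player indifferent between Hawk and Dove: q·4 + (1−q)·20 = q·8 + (1−q)·7 ⟹ 20 + (-16)q = 7 + 1q ⟹ q = 13/17.

p = 2/5, q = 13/17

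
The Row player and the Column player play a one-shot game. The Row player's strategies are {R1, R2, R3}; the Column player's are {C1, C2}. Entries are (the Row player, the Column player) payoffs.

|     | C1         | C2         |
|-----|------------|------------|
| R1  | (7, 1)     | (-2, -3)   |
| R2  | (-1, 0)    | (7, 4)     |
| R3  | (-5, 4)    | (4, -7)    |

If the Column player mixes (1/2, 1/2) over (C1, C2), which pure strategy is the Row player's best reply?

R2

Compute the Row player's expected payoff from each pure strategy against the given mix.
R1: (1/2)·7 + (1/2)·(-2) = 5/2
R2: (1/2)·(-1) + (1/2)·7 = 3
R3: (1/2)·(-5) + (1/2)·4 = -1/2
Highest expected payoff is 3, from R2.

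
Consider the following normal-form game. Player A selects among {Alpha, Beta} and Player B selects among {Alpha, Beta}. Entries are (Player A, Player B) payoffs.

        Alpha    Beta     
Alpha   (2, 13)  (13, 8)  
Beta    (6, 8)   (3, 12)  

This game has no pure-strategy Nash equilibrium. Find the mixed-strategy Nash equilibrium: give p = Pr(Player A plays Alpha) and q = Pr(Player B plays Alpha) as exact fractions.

p = 4/9, q = 5/7

Each player's mixing probability is pinned down by making the *other* player indifferent.
Player B indifferent between Alpha and Beta: p·13 + (1−p)·8 = p·8 + (1−p)·12 ⟹ 8 + 5p = 12 + (-4)p ⟹ p = 4/9.
Player A indifferent between Alpha and Beta: q·2 + (1−q)·13 = q·6 + (1−q)·3 ⟹ 13 + (-11)q = 3 + 3q ⟹ q = 5/7.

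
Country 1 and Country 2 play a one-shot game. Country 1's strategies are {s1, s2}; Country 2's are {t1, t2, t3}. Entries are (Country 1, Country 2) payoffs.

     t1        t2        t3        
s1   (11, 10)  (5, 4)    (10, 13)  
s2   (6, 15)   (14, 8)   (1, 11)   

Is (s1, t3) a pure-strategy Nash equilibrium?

Holding Country 2 at t3: Country 1 gets 10 from s1, versus 1 from s2. No profitable deviation for Country 1.
Holding Country 1 at s1: Country 2 gets 13 from t3, versus 10 from t1, 4 from t2. No profitable deviation for Country 2 either.

Yes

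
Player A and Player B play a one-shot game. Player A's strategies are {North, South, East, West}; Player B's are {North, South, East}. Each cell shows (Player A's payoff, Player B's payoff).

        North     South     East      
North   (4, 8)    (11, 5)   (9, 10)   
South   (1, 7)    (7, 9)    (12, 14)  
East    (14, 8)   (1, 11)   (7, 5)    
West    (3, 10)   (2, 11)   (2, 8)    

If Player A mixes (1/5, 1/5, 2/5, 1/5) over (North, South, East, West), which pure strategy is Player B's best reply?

Player B's best reply maximizes expected payoff against the mix.
North: (1/5)·8 + (1/5)·7 + (2/5)·8 + (1/5)·10 = 41/5
South: (1/5)·5 + (1/5)·9 + (2/5)·11 + (1/5)·11 = 47/5
East: (1/5)·10 + (1/5)·14 + (2/5)·5 + (1/5)·8 = 42/5
Highest expected payoff is 47/5, from South.

South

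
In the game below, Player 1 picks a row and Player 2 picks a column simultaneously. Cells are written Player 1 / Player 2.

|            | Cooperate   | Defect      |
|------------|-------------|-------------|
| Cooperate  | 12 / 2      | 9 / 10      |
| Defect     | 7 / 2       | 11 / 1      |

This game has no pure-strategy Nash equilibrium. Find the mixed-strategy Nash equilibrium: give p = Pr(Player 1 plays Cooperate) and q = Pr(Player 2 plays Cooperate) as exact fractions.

p = 1/9, q = 2/7

In a mixed NE each player is indifferent between their pure strategies, so the opponent's mix sets the indifference.
Player 2 indifferent between Cooperate and Defect: p·2 + (1−p)·2 = p·10 + (1−p)·1 ⟹ 2 + 0p = 1 + 9p ⟹ p = 1/9.
Player 1 indifferent between Cooperate and Defect: q·12 + (1−q)·9 = q·7 + (1−q)·11 ⟹ 9 + 3q = 11 + (-4)q ⟹ q = 2/7.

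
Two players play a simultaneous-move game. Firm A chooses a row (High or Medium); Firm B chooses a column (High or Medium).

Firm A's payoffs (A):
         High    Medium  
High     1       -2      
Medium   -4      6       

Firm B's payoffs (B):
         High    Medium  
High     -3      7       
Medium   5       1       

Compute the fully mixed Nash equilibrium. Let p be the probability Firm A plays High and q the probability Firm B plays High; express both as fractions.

In a mixed NE each player is indifferent between their pure strategies, so the opponent's mix sets the indifference.
Firm B indifferent between High and Medium: p·(-3) + (1−p)·5 = p·7 + (1−p)·1 ⟹ 5 + (-8)p = 1 + 6p ⟹ p = 2/7.
Firm A indifferent between High and Medium: q·1 + (1−q)·(-2) = q·(-4) + (1−q)·6 ⟹ (-2) + 3q = 6 + (-10)q ⟹ q = 8/13.

p = 2/7, q = 8/13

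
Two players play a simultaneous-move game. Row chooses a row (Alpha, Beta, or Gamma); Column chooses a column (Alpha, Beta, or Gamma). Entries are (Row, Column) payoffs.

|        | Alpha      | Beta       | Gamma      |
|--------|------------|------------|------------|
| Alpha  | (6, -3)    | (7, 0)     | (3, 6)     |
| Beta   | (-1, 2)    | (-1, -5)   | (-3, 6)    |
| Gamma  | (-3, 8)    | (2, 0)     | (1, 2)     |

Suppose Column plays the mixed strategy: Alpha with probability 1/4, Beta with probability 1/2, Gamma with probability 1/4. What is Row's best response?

Alpha

Row's best reply maximizes expected payoff against the mix.
Alpha: (1/4)·6 + (1/2)·7 + (1/4)·3 = 23/4
Beta: (1/4)·(-1) + (1/2)·(-1) + (1/4)·(-3) = -3/2
Gamma: (1/4)·(-3) + (1/2)·2 + (1/4)·1 = 1/2
Highest expected payoff is 23/4, from Alpha.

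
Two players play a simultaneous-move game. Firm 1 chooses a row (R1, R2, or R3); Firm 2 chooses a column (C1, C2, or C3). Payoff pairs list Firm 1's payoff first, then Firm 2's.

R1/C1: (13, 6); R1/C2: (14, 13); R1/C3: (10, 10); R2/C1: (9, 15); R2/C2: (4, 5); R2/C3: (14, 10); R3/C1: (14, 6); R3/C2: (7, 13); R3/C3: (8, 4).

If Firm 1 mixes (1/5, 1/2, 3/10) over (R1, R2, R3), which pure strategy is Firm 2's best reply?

C1

Compute Firm 2's expected payoff from each pure strategy against the given mix.
C1: (1/5)·6 + (1/2)·15 + (3/10)·6 = 21/2
C2: (1/5)·13 + (1/2)·5 + (3/10)·13 = 9
C3: (1/5)·10 + (1/2)·10 + (3/10)·4 = 41/5
Highest expected payoff is 21/2, from C1.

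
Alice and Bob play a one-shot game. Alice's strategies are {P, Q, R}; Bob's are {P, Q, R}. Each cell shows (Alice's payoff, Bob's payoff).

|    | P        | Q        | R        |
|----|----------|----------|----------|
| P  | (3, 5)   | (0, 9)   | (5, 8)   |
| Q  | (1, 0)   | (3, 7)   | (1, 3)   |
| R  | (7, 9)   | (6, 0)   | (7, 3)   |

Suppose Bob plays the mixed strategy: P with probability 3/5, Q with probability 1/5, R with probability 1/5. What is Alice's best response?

R

Compute Alice's expected payoff from each pure strategy against the given mix.
P: (3/5)·3 + (1/5)·0 + (1/5)·5 = 14/5
Q: (3/5)·1 + (1/5)·3 + (1/5)·1 = 7/5
R: (3/5)·7 + (1/5)·6 + (1/5)·7 = 34/5
Highest expected payoff is 34/5, from R.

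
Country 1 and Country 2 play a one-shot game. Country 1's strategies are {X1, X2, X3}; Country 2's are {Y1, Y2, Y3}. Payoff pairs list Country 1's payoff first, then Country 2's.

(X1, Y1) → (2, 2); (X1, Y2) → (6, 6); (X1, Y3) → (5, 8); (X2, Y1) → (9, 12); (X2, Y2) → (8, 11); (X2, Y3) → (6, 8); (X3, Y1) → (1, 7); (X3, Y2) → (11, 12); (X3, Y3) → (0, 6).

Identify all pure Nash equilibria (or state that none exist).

A profile is a Nash equilibrium when each player is best-responding to the other.
Country 1's best responses — vs Y1: X2 (payoff 9); vs Y2: X3 (payoff 11); vs Y3: X2 (payoff 6).
Country 2's best responses — vs X1: Y3 (payoff 8); vs X2: Y1 (payoff 12); vs X3: Y2 (payoff 12).
Mutual best responses occur at (X2, Y1) and (X3, Y2); at each, neither player gains by switching.

(X2, Y1) and (X3, Y2)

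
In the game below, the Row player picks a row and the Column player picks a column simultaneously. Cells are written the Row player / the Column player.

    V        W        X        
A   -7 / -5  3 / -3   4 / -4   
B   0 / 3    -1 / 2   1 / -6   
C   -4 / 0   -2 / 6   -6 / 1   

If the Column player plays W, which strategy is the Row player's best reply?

With the Column player fixed at W, the Row player's payoffs are: A → 3, B → -1, C → -2.
The maximum is 3, achieved by A.

A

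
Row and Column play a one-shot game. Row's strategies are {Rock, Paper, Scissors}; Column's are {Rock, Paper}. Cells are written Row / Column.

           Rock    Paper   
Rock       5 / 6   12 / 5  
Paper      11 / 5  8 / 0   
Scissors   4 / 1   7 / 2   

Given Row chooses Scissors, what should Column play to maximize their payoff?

Paper

With Row fixed at Scissors, Column's payoffs are: Rock → 1, Paper → 2.
The maximum is 2, achieved by Paper.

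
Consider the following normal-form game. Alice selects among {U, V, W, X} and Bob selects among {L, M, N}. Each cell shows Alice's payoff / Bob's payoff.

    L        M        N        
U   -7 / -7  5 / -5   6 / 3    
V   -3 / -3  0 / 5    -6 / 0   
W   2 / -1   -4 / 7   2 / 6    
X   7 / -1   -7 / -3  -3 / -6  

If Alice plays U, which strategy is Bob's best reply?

N

With Alice fixed at U, Bob's payoffs are: L → -7, M → -5, N → 3.
The maximum is 3, achieved by N.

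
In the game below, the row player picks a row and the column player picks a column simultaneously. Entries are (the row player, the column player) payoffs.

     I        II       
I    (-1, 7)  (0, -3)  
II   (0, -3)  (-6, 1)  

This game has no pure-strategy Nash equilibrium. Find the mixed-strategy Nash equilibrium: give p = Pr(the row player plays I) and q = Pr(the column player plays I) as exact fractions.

In a mixed NE each player is indifferent between their pure strategies, so the opponent's mix sets the indifference.
The column player indifferent between I and II: p·7 + (1−p)·(-3) = p·(-3) + (1−p)·1 ⟹ (-3) + 10p = 1 + (-4)p ⟹ p = 2/7.
The row player indifferent between I and II: q·(-1) + (1−q)·0 = q·0 + (1−q)·(-6) ⟹ 0 + (-1)q = (-6) + 6q ⟹ q = 6/7.

p = 2/7, q = 6/7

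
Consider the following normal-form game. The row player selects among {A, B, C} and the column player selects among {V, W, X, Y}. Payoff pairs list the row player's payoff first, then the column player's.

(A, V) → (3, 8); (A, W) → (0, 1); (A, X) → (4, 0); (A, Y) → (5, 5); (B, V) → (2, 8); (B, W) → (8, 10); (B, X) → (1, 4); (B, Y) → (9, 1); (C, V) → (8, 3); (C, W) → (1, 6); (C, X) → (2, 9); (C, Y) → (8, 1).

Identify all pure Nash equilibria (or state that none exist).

A profile is a Nash equilibrium when each player is best-responding to the other.
The row player's best responses — vs V: C (payoff 8); vs W: B (payoff 8); vs X: A (payoff 4); vs Y: B (payoff 9).
The column player's best responses — vs A: V (payoff 8); vs B: W (payoff 10); vs C: X (payoff 9).
The only mutual best response is (B, W); neither player gains by switching there.

(B, W)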